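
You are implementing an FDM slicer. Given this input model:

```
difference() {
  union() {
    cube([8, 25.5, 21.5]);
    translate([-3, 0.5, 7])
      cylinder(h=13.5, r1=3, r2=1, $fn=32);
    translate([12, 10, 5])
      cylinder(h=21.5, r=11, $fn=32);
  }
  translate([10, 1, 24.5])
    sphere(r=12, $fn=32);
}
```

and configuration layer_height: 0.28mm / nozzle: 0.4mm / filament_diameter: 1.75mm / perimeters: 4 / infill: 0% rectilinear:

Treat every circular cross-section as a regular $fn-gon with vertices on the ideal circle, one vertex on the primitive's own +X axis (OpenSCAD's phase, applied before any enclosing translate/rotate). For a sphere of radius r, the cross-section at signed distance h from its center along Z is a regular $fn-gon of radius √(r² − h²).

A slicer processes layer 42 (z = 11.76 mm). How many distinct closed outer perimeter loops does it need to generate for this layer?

At z = 11.76 mm: the cube is present — its section is the full 8×25.5 rectangle; the cone at (-3, 0.5) contributes a regular 32-gon of circumradius 2.295 (interpolated between r1=3 and r2=1 at t=0.353); the cylinder at (12, 10): section is a regular 32-gon, circumradius r=11; Combining (union): the regions partially overlap (shared area 103.06 mm²), so overlapping operands fuse into one piece — 2 connected regions; the sphere at (10, 1) is absent (|z−center|=12.740 > r=12); After the difference (first − rest): none of the subtracted shapes is present at this height, so the result so far is unchanged — 2 connected regions. The result has 2 disconnected regions.

2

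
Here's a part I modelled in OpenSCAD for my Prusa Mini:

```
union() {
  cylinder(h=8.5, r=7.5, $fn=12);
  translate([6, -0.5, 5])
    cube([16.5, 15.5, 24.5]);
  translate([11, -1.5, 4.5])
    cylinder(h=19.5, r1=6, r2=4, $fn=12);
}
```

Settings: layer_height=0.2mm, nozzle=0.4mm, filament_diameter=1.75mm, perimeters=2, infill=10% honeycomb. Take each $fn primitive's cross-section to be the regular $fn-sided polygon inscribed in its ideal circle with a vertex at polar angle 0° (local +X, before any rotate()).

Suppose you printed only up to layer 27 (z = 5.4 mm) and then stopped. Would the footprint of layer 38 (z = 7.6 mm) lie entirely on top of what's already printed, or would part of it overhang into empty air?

Compare the two slices. At z = 5.4: the r=7.5 cylinder contributes a regular 12-gon of circumradius 7.5 (area = (12/2)·7.500²·sin(360°/12) = 168.75 mm²); the cube at (6, -0.5) is present — its section is the full 16.5×15.5 rectangle (area 255.75 mm²); the cone at (11, -1.5) (r1=6→r2=4) has section circumradius 5.908 here — a regular 12-gon (area = (12/2)·5.908²·sin(360°/12) = 104.70 mm²); Merging all regions: the regions partially overlap — summed areas 529.20 mm² minus the doubly-counted overlap 50.80 mm² gives 478.40 mm² — area = 478.40 mm². At z = 7.6: the r=7.5 cylinder gives a regular 12-gon of circumradius 7.5 (constant along its height) (area = (12/2)·7.500²·sin(360°/12) = 168.75 mm²); the 16.5×15.5 cube at (6, -0.5) contributes its full rectangle (area 255.75 mm²); the cone at (11, -1.5) contributes a regular 12-gon of circumradius 5.682 (interpolated between r1=6 and r2=4 at t=0.159) (area = (12/2)·5.682²·sin(360°/12) = 96.86 mm²); Merging all regions: the regions partially overlap — summed areas 521.36 mm² minus the doubly-counted overlap 46.47 mm² gives 474.89 mm² — area = 474.89 mm². Checking containment: the cross-section at z = 7.6 is a subset of the cross-section at z = 5.4.

entirely on top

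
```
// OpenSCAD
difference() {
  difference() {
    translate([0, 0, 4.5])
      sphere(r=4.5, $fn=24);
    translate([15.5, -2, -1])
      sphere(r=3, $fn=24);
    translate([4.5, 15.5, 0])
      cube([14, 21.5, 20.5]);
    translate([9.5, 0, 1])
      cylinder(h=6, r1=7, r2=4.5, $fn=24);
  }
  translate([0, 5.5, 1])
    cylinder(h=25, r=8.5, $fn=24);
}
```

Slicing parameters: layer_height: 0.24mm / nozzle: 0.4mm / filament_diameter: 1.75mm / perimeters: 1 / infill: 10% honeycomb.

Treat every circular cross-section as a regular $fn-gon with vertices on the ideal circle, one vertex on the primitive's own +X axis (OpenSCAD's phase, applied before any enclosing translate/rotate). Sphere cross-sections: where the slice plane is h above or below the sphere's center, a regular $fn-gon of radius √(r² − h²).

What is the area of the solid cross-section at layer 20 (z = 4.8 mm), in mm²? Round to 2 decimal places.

At z = 4.8 mm: the r=4.5 sphere slices to a regular 24-gon of circumradius 4.490 (√(r²−h²) with h=0.3 from center) (area = (24/2)·4.490²·sin(360°/24) = 62.61 mm²); the sphere at (15.5, -2) is not intersected at this z (|z−center|=5.800 > r=3); the cube at (4.5, 15.5) is present — its section is the full 14×21.5 rectangle (area 301.00 mm²); the cone at (9.5, 0) (r1=7→r2=4.5) has section circumradius 5.417 here — a regular 24-gon (area = (24/2)·5.417²·sin(360°/24) = 91.13 mm²); Subtracting the remaining from the first: starting from the r=4.5 sphere (62.61 mm²), the 14×21.5 cube at (4.5, 15.5) misses the remaining region (no effect); the cone at (9.5, 0) partially overlaps it — only the 0.61 mm² overlap (of its 91.13 mm²) is removed, clipping the outline — area = 62.01 mm²; the r=8.5 cylinder at (0, 5.5) gives a regular 24-gon of circumradius 8.5 (constant along its height) (area = (24/2)·8.500²·sin(360°/24) = 224.40 mm²); After the difference (first − rest): starting from that combined region (62.01 mm²), the r=8.5 cylinder at (0, 5.5) partially overlaps it — only the 52.91 mm² overlap (of its 224.40 mm²) is removed, clipping the outline — area = 9.09 mm². Overall, the cross-section is a single solid region. Net area = 9.09 mm².

9.09 mm²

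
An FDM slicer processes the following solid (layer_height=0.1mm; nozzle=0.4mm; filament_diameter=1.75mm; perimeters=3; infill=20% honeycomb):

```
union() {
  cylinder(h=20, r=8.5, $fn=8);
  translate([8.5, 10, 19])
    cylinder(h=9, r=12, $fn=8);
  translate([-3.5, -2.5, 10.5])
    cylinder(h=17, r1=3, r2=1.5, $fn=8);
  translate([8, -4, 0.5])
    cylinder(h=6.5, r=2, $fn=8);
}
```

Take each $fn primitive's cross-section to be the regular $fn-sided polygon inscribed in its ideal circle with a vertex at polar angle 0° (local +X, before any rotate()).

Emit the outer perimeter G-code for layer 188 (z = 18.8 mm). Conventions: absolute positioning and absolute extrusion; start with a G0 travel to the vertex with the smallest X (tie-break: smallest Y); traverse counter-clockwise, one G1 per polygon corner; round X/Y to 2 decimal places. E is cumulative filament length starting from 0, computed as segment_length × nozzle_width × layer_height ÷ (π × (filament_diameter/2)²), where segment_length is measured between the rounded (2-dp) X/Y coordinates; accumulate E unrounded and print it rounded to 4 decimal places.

G0 X-8.50 Y0.00 Z18.80
G1 X-6.01 Y-6.01 E0.1082
G1 X0.00 Y-8.50 E0.2164
G1 X6.01 Y-6.01 E0.3246
G1 X8.50 Y0.00 E0.4327
G1 X6.01 Y6.01 E0.5409
G1 X0.00 Y8.50 E0.6491
G1 X-6.01 Y6.01 E0.7573
G1 X-8.50 Y0.00 E0.8655

At z = 18.8 mm: the r=8.5 cylinder contributes a regular 8-gon of circumradius 8.5; the cylinder at (8.5, 10) is absent (z outside [19, 28]); the cone at (-3.5, -2.5): at t=0.488 of its height the radius interpolates to r₁+(r₂−r₁)t = 2.268, giving a regular 8-gon of that circumradius; the cylinder at (8, -4) is absent (z outside [0.5, 7]); Merging all regions: the cone at (-3.5, -2.5) lies entirely inside the r=8.5 cylinder, so the union is just the r=8.5 cylinder — 1 connected region. The outline is a single polygon with 8 vertices. Extrusion per mm of travel: 0.4 × 0.1 / (π × 0.875²) = 0.016630. Accumulating E over each segment gives final E = 0.8655.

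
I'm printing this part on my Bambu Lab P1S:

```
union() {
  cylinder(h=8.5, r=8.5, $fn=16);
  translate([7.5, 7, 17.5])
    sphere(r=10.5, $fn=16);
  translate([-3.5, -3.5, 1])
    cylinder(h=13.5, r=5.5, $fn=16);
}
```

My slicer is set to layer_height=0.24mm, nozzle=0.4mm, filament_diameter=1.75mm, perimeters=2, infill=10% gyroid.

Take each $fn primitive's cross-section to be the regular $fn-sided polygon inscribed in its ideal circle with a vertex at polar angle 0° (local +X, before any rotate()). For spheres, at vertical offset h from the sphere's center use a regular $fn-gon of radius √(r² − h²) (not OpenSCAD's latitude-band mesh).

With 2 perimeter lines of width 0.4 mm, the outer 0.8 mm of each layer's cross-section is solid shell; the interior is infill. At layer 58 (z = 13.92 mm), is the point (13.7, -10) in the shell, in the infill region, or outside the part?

outside

At z = 13.92 mm: the cylinder is absent (z outside [0, 8.5]); the sphere at (7.5, 7): section is a regular 16-gon, circumradius = √(r²−h²) = √(10.5²−3.58²) = 9.871; the r=5.5 cylinder at (-3.5, -3.5) contributes a regular 16-gon of circumradius 5.5; Combining (union): the regions partially overlap (shared area 0.06 mm²), so overlapping operands fuse into one piece — 1 connected region. Overall, the cross-section is a single solid region. The nearest boundary edge runs (14.48, 0.02)→(11.28, -2.12); distance from the point to it = 8.24 mm. The point is not inside any of the regions above, so it lies outside the cross-section (8.24 mm from the nearest boundary).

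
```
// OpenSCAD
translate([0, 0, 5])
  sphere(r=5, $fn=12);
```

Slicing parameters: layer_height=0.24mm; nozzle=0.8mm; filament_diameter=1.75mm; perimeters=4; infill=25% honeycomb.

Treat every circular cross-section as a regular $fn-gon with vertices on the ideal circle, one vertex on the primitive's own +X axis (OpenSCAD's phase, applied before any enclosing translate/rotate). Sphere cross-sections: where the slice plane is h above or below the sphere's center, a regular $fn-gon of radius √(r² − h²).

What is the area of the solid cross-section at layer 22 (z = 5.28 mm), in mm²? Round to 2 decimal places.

At z = 5.28 mm: the r=5 sphere contributes a regular 12-gon of circumradius √(5²−0.28²) = 4.992 (area = (12/2)·4.992²·sin(360°/12) = 74.76 mm²). Overall, the cross-section is a single solid region. Net area = 74.76 mm².

74.76 mm²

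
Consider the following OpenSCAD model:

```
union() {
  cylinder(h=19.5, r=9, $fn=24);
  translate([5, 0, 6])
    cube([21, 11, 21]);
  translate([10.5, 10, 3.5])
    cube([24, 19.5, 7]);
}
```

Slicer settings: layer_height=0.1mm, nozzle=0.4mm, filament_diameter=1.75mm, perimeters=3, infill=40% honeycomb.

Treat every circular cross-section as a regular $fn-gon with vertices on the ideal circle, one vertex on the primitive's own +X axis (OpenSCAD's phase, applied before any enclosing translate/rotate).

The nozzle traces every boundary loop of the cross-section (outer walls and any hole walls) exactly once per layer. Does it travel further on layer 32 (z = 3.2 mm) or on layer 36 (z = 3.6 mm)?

layer 36 (z = 3.6 mm)

Layer 32 (z = 3.2): the cylinder: section is a regular 24-gon, circumradius r=9 (perimeter = 2·24·9.000·sin(180°/24) = 56.39 mm); the cube at (5, 0) is not intersected at this z (z outside [6, 27]); the cube at (10.5, 10) is absent (z outside [3.5, 10.5]); Combining (union): only the r=9 cylinder is present, so the union is just that shape — boundary = 56.39 mm. So its perimeter = 56.39 mm. Layer 36 (z = 3.6): the r=9 cylinder gives a regular 24-gon of circumradius 9 (constant along its height) (perimeter = 2·24·9.000·sin(180°/24) = 56.39 mm); the cube at (5, 0) does not reach this height (z outside [6, 27]); the 24×19.5 cube at (10.5, 10) contributes its full rectangle (perimeter 87.00 mm); Merging all regions: the 2 present regions are separate (no shared area or edge), so areas and boundary lengths simply add and each stays a separate island — boundary = 143.39 mm. So its perimeter = 143.39 mm. Layer 36 is larger (143.39 vs 56.39 mm).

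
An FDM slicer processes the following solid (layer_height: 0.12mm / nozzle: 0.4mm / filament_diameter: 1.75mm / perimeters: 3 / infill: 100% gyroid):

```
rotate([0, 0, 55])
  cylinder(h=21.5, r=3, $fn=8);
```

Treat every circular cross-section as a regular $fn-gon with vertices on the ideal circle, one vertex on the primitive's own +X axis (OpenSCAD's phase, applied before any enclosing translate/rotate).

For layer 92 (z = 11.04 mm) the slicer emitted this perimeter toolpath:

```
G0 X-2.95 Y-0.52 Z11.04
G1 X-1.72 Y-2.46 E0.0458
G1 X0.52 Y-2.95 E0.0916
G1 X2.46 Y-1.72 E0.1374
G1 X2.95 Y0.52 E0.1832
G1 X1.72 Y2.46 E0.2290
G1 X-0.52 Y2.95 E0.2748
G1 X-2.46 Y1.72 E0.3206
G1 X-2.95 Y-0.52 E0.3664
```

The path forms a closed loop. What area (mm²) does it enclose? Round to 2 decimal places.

25.43 mm²

Apply the shoelace formula to the sequence of (X, Y) vertices; enclosed area = 25.43 mm².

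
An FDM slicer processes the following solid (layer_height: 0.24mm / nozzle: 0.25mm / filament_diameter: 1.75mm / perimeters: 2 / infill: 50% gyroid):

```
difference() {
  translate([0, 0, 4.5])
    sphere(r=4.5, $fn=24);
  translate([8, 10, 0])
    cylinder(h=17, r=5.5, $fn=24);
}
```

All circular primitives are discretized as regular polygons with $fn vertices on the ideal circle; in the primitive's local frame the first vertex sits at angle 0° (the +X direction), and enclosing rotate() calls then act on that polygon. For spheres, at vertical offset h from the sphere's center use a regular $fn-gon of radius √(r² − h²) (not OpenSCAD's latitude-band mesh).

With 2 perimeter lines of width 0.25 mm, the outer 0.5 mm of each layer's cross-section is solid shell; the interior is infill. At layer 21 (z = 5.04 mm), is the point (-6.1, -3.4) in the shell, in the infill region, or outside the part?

outside

At z = 5.04 mm: the r=4.5 sphere contributes a regular 24-gon of circumradius √(4.5²−0.54²) = 4.467; the cylinder at (8, 10): section is a regular 24-gon, circumradius r=5.5; After the difference (first − rest): starting from the r=4.5 sphere, the r=5.5 cylinder at (8, 10) misses the remaining region (no effect) — 1 connected region. Overall, the cross-section is a single solid region. The nearest boundary edge runs (-3.16, -3.16)→(-3.87, -2.23); distance from the point to it = 2.52 mm. The point is not inside any of the regions above, so it lies outside the cross-section (2.52 mm from the nearest boundary).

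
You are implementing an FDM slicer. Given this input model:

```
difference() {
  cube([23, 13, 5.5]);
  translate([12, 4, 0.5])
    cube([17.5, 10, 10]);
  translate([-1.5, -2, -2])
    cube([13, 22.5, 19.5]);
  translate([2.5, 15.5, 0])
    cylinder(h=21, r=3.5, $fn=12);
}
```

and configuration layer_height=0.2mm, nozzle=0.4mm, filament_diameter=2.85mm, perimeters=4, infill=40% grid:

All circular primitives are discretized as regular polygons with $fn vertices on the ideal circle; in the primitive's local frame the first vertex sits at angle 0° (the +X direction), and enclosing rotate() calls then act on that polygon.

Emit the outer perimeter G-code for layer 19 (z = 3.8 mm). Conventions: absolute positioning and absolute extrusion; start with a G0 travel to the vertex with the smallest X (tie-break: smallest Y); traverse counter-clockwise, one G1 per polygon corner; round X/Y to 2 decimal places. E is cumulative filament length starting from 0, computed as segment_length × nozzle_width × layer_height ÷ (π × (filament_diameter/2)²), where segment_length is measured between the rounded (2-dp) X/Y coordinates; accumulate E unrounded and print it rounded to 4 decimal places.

G0 X11.50 Y0.00 Z3.80
G1 X23.00 Y0.00 E0.1442
G1 X23.00 Y4.00 E0.1944
G1 X12.00 Y4.00 E0.3323
G1 X12.00 Y13.00 E0.4452
G1 X11.50 Y13.00 E0.4515
G1 X11.50 Y0.00 E0.6145

At z = 3.8 mm: the 23×13 cube contributes its full rectangle; the cube at (12, 4) is present — its section is the full 17.5×10 rectangle; the cube at (-1.5, -2) is present — its section is the full 13×22.5 rectangle; the r=3.5 cylinder at (2.5, 15.5) gives a regular 12-gon of circumradius 3.5 (constant along its height); After the difference (first − rest): starting from the 23×13 cube, the 17.5×10 cube at (12, 4) partially overlaps it — only the 99.00 mm² overlap (of its 175.00 mm²) is removed, clipping the outline; the 13×22.5 cube at (-1.5, -2) partially overlaps it — only the 149.50 mm² overlap (of its 292.50 mm²) is removed, clipping the outline; the r=3.5 cylinder at (2.5, 15.5) misses the remaining region (no effect) — 1 connected region. The outline is a single polygon with 6 vertices. Extrusion per mm of travel: 0.4 × 0.2 / (π × 1.425²) = 0.012540. Accumulating E over each segment gives final E = 0.6145.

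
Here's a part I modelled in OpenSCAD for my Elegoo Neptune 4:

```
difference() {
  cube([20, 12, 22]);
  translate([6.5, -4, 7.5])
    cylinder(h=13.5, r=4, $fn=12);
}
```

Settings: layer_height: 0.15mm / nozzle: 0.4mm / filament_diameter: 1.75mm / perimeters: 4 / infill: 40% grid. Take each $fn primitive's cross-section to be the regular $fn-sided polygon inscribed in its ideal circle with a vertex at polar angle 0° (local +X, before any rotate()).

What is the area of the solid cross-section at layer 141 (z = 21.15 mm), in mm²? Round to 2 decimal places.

At z = 21.15 mm: the 20×12 cube contributes its full rectangle (area 240.00 mm²); the cylinder at (6.5, -4) is not intersected at this z (z outside [7.5, 21]); After the difference (first − rest): none of the subtracted shapes is present at this height, so the 20×12 cube is unchanged — area = 240.00 mm². Overall, the cross-section is a single solid region. Net area = 240.00 mm².

240.00 mm²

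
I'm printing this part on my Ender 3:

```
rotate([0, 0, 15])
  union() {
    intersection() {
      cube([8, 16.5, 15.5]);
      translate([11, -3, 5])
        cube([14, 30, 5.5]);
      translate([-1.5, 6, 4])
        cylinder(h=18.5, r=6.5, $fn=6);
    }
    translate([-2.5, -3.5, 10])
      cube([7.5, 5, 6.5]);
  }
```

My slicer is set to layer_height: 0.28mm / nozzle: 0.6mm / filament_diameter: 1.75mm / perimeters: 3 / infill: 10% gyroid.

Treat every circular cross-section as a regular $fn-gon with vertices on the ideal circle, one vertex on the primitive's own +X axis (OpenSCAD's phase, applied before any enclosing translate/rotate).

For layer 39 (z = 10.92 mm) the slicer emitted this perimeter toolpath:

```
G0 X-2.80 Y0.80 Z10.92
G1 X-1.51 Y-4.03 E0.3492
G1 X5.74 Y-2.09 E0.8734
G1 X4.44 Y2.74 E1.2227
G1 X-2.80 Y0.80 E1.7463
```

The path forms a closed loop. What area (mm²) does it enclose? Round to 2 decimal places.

Apply the shoelace formula to the sequence of (X, Y) vertices; enclosed area = 37.51 mm².

37.51 mm²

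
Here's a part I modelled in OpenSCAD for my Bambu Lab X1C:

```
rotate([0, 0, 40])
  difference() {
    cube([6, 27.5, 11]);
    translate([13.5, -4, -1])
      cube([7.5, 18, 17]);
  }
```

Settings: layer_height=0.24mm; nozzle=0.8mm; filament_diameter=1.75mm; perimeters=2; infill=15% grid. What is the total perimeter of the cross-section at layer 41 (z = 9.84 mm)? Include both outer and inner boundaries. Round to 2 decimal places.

67.00 mm

At z = 9.84 mm: the cube (footprint 6×27.5) is included at this height (perimeter 67.00 mm); the cube at (13.5, -4) (footprint 7.5×18) is included at this height (perimeter 51.00 mm); Taking the first minus the rest: starting from the 6×27.5 cube, the 7.5×18 cube at (13.5, -4) misses the remaining region (no effect) — boundary = 67.00 mm; (rotated 40° about Z; rotation is an isometry so areas/perimeters/island counts are preserved). Overall, the cross-section is a single solid region. Total boundary length (outer) = 67.00 mm.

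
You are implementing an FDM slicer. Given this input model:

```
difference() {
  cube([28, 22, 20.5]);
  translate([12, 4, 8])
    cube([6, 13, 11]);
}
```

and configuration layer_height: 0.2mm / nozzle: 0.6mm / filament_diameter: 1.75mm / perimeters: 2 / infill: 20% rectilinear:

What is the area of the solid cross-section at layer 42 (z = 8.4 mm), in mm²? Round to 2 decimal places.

At z = 8.4 mm: the 28×22 cube contributes its full rectangle (area 616.00 mm²); the cube at (12, 4) is present — its section is the full 6×13 rectangle (area 78.00 mm²); After the difference (first − rest): starting from the 28×22 cube (616.00 mm²), the 6×13 cube at (12, 4) lies wholly inside it (removes its full 78.00 mm² and its 38.00 mm outline becomes a hole wall) — area = 538.00 mm². Overall, the cross-section is one region with 1 hole. Net area = 538.00 mm².

538.00 mm²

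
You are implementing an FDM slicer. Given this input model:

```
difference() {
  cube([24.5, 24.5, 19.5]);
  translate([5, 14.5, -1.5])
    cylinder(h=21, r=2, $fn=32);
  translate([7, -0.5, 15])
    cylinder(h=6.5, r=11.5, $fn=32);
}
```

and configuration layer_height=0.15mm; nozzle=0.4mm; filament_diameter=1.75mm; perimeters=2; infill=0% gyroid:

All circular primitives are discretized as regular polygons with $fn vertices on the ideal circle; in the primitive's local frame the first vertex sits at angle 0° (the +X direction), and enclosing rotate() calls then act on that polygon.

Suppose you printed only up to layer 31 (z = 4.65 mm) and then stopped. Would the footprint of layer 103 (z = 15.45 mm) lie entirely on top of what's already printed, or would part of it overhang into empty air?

entirely on top

Compare the two slices. At z = 4.65: the cube (footprint 24.5×24.5) is included at this height (area 600.25 mm²); the r=2 cylinder at (5, 14.5) gives a regular 32-gon of circumradius 2 (constant along its height) (area = (32/2)·2.000²·sin(360°/32) = 12.49 mm²); the cylinder at (7, -0.5) is not intersected at this z (z outside [15, 21.5]); After the difference (first − rest): starting from the 24.5×24.5 cube (600.25 mm²), the r=2 cylinder at (5, 14.5) lies wholly inside it (removes its full 12.49 mm² and its 12.55 mm outline becomes a hole wall) — area = 587.76 mm². At z = 15.45: the cube is present — its section is the full 24.5×24.5 rectangle (area 600.25 mm²); the r=2 cylinder at (5, 14.5) contributes a regular 32-gon of circumradius 2 (area = (32/2)·2.000²·sin(360°/32) = 12.49 mm²); the r=11.5 cylinder at (7, -0.5) gives a regular 32-gon of circumradius 11.5 (constant along its height) (area = (32/2)·11.500²·sin(360°/32) = 412.81 mm²); Taking the first minus the rest: starting from the 24.5×24.5 cube (600.25 mm²), the r=2 cylinder at (5, 14.5) lies wholly inside it (removes its full 12.49 mm² and its 12.55 mm outline becomes a hole wall); the r=11.5 cylinder at (7, -0.5) partially overlaps it — only the 168.90 mm² overlap (of its 412.81 mm²) is removed, clipping the outline — area = 418.86 mm². Checking containment: the cross-section at z = 15.45 is a subset of the cross-section at z = 4.65.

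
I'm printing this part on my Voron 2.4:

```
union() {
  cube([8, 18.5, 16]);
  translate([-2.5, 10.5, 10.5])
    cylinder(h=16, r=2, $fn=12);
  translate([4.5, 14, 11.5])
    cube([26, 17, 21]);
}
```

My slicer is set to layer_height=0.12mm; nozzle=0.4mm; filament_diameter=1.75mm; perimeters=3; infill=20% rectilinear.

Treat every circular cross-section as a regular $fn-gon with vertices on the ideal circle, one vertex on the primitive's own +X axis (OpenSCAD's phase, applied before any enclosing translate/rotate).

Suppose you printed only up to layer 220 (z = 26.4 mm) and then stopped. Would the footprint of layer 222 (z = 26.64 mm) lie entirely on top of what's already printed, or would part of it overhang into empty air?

Compare the two slices. At z = 26.4: the cube is absent (z outside [0, 16]); the r=2 cylinder at (-2.5, 10.5) contributes a regular 12-gon of circumradius 2 (area = (12/2)·2.000²·sin(360°/12) = 12.00 mm²); the cube at (4.5, 14) is present — its section is the full 26×17 rectangle (area 442.00 mm²); Combining (union): the 2 present regions are separate (no shared area or edge), so areas and boundary lengths simply add and each stays a separate island — area = 454.00 mm². At z = 26.64: the cube is not intersected at this z (z outside [0, 16]); the cylinder at (-2.5, 10.5) is absent (z outside [10.5, 26.5]); the cube at (4.5, 14) is present — its section is the full 26×17 rectangle (area 442.00 mm²); Taking the union: only the 26×17 cube at (4.5, 14) is present, so the union is just that shape — area = 442.00 mm². Checking containment: the cross-section at z = 26.64 is a subset of the cross-section at z = 26.4.

entirely on top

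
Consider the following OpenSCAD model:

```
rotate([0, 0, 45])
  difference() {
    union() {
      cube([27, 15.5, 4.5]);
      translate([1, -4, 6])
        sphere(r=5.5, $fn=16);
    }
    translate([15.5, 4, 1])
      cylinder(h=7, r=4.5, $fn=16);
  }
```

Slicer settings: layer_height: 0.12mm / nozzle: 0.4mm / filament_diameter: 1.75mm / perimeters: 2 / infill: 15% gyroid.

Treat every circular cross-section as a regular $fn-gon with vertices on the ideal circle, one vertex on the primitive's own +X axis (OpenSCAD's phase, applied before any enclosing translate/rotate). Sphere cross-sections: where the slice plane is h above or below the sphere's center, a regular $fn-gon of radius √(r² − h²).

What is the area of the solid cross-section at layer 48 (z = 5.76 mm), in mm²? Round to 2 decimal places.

At z = 5.76 mm: the cube is absent (z outside [0, 4.5]); the r=5.5 sphere at (1, -4) contributes a regular 16-gon of circumradius √(5.5²−0.24²) = 5.495 (area = (16/2)·5.495²·sin(360°/16) = 92.43 mm²); Merging all regions: only the r=5.5 sphere at (1, -4) is present, so the union is just that shape — area = 92.43 mm²; the cylinder at (15.5, 4): section is a regular 16-gon, circumradius r=4.5 (area = (16/2)·4.500²·sin(360°/16) = 61.99 mm²); Taking the first minus the rest: starting from that combined region (92.43 mm²), the r=4.5 cylinder at (15.5, 4) misses the remaining region (no effect) — area = 92.43 mm²; (rotated 45° about Z; rotation is an isometry so areas/perimeters/island counts are preserved). Overall, the cross-section is a single solid region. Net area = 92.43 mm².

92.43 mm²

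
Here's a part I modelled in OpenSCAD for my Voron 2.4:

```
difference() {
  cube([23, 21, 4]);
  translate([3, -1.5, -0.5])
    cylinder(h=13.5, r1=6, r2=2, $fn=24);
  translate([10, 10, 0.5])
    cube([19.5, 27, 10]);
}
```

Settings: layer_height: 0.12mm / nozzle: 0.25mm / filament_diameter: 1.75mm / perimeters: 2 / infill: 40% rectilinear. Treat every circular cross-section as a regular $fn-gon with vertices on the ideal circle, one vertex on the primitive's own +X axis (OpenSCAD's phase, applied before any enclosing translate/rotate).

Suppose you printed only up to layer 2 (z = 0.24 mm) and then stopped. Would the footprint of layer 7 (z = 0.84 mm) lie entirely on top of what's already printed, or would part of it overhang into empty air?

Compare the two slices. At z = 0.24: the 23×21 cube contributes its full rectangle (area 483.00 mm²); the cone at (3, -1.5): at t=0.055 of its height the radius interpolates to r₁+(r₂−r₁)t = 5.781, giving a regular 24-gon of that circumradius (area = (24/2)·5.781²·sin(360°/24) = 103.79 mm²); the cube at (10, 10) is absent (z outside [0.5, 10.5]); Subtracting the remaining from the first: starting from the 23×21 cube (483.00 mm²), the cone at (3, -1.5) partially overlaps it — only the 29.35 mm² overlap (of its 103.79 mm²) is removed, clipping the outline — area = 453.65 mm². At z = 0.84: the cube is present — its section is the full 23×21 rectangle (area 483.00 mm²); the cone at (3, -1.5) (r1=6→r2=2) has section circumradius 5.603 here — a regular 24-gon (area = (24/2)·5.603²·sin(360°/24) = 97.50 mm²); the cube at (10, 10) is present — its section is the full 19.5×27 rectangle (area 526.50 mm²); Subtracting the remaining from the first: starting from the 23×21 cube (483.00 mm²), the cone at (3, -1.5) partially overlaps it — only the 27.49 mm² overlap (of its 97.50 mm²) is removed, clipping the outline; the 19.5×27 cube at (10, 10) partially overlaps it — only the 143.00 mm² overlap (of its 526.50 mm²) is removed, clipping the outline — area = 312.51 mm². Checking containment: at z = 0.84 the cross-section extends beyond the z = 0.24 cross-section by about 1.86 mm².

part overhangs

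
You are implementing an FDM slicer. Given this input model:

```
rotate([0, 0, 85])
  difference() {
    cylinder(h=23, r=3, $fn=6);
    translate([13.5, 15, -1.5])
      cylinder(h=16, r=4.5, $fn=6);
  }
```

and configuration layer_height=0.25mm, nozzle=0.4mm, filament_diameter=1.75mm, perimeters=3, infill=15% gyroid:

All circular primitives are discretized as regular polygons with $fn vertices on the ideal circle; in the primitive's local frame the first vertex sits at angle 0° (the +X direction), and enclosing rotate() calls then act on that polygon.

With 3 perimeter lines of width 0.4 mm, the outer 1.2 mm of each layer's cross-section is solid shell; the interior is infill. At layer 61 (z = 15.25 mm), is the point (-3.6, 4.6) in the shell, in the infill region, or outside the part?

outside

At z = 15.25 mm: the cylinder: section is a regular 6-gon, circumradius r=3; the cylinder at (13.5, 15) does not reach this height (z outside [-1.5, 14.5]); After the difference (first − rest): none of the subtracted shapes is present at this height, so the r=3 cylinder is unchanged — 1 connected region; (rotated 85° about Z; rotation is an isometry so areas/perimeters/island counts are preserved). Overall, the cross-section is a single solid region. Undo the 85° rotation: the query point maps to (4.269, 3.987) in the un-rotated model frame. The nearest boundary edge runs (3.00, 0.00)→(1.50, 2.60); distance from the point to it = 3.09 mm. The point is not inside any of the regions above, so it lies outside the cross-section (3.09 mm from the nearest boundary).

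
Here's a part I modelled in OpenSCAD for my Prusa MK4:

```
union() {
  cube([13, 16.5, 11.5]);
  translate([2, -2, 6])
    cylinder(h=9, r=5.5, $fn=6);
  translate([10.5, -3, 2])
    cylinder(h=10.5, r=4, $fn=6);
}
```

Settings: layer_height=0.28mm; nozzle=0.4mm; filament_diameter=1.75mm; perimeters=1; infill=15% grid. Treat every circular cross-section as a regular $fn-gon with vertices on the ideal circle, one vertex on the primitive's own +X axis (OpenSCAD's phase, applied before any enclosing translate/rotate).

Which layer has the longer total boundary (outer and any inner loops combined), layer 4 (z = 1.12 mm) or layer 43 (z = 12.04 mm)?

layer 4 (z = 1.12 mm)

Layer 4 (z = 1.12): the cube is present — its section is the full 13×16.5 rectangle (perimeter 59.00 mm); the cylinder at (2, -2) does not reach this height (z outside [6, 15]); the cylinder at (10.5, -3) is absent (z outside [2, 12.5]); Taking the union: only the 13×16.5 cube is present, so the union is just that shape — boundary = 59.00 mm. So its perimeter = 59.00 mm. Layer 43 (z = 12.04): the cube does not reach this height (z outside [0, 11.5]); the cylinder at (2, -2): section is a regular 6-gon, circumradius r=5.5 (perimeter = 2·6·5.500·sin(180°/6) = 33.00 mm); the r=4 cylinder at (10.5, -3) gives a regular 6-gon of circumradius 4 (constant along its height) (perimeter = 2·6·4.000·sin(180°/6) = 24.00 mm); Combining (union): the regions partially overlap (shared area 0.58 mm²), so the edge portions inside another operand are dropped and the merged outline is re-measured after clipping — boundary = 53.00 mm. So its perimeter = 53.00 mm. Layer 4 is larger (59.00 vs 53.00 mm).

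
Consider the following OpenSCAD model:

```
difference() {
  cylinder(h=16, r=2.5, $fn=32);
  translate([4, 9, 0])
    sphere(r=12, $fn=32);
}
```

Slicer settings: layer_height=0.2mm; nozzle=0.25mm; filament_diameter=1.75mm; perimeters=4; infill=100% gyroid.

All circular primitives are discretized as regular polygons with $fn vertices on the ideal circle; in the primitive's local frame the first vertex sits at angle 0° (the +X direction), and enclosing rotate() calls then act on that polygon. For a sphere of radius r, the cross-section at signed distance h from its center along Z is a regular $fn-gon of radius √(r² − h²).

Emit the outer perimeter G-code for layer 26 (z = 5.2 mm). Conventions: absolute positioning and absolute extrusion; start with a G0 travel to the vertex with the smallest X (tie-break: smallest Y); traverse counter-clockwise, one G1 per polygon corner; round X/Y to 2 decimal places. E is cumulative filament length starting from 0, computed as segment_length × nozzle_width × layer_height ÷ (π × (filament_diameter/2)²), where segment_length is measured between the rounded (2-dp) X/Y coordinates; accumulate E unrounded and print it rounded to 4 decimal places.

G0 X-2.50 Y0.00 Z5.20
G1 X-2.45 Y-0.49 E0.0102
G1 X-2.31 Y-0.96 E0.0204
G1 X-2.08 Y-1.39 E0.0306
G1 X-1.77 Y-1.77 E0.0408
G1 X-1.39 Y-2.08 E0.0510
G1 X-0.96 Y-2.31 E0.0611
G1 X-0.49 Y-2.45 E0.0713
G1 X0.00 Y-2.50 E0.0815
G1 X0.49 Y-2.45 E0.0918
G1 X0.96 Y-2.31 E0.1020
G1 X1.39 Y-2.08 E0.1121
G1 X1.77 Y-1.77 E0.1223
G1 X1.90 Y-1.61 E0.1266
G1 X1.89 Y-1.61 E0.1268
G1 X-0.14 Y-0.99 E0.1709
G1 X-2.01 Y0.01 E0.2150
G1 X-2.46 Y0.38 E0.2271
G1 X-2.50 Y0.00 E0.2350

At z = 5.2 mm: the r=2.5 cylinder gives a regular 32-gon of circumradius 2.5 (constant along its height); the sphere at (4, 9): section is a regular 32-gon, circumradius = √(r²−h²) = √(12²−5.2²) = 10.815; Taking the first minus the rest: starting from the r=2.5 cylinder, the r=12 sphere at (4, 9) partially overlaps it — only the 13.88 mm² overlap (of its 365.08 mm²) is removed, clipping the outline — 1 connected region. The outline is a single polygon with 18 vertices. Extrusion per mm of travel: 0.25 × 0.2 / (π × 0.875²) = 0.020788. Accumulating E over each segment gives final E = 0.2350.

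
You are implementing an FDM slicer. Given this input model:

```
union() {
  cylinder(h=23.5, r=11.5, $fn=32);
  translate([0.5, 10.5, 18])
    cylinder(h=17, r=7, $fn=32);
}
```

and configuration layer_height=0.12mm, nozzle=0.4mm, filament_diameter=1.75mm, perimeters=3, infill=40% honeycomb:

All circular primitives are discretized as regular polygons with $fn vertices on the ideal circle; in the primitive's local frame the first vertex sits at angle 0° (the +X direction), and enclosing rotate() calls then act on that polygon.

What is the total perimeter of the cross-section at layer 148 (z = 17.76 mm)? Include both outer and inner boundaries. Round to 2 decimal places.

72.14 mm

At z = 17.76 mm: the cylinder: section is a regular 32-gon, circumradius r=11.5 (perimeter = 2·32·11.500·sin(180°/32) = 72.14 mm); the cylinder at (0.5, 10.5) is not intersected at this z (z outside [18, 35]); Merging all regions: only the r=11.5 cylinder is present, so the union is just that shape — boundary = 72.14 mm. Overall, the cross-section is a single solid region. Total boundary length (outer) = 72.14 mm.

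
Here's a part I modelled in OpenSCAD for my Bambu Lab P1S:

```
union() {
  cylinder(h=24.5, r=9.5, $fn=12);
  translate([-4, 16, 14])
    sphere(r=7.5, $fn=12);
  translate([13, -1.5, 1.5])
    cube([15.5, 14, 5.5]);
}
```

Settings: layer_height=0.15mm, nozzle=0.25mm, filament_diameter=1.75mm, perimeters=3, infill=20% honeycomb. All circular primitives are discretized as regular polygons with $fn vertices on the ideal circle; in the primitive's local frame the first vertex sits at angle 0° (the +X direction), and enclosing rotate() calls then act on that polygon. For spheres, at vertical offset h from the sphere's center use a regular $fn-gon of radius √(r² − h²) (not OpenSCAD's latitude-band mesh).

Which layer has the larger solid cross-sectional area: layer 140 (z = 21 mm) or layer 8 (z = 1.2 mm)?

Layer 140 (z = 21): the r=9.5 cylinder gives a regular 12-gon of circumradius 9.5 (constant along its height) (area = (12/2)·9.500²·sin(360°/12) = 270.75 mm²); the sphere at (-4, 16): section is a regular 12-gon, circumradius = √(r²−h²) = √(7.5²−7²) = 2.693 (area = (12/2)·2.693²·sin(360°/12) = 21.75 mm²); the cube at (13, -1.5) is absent (z outside [1.5, 7]); Combining (union): the 2 present regions are separate (no shared area or edge), so areas and boundary lengths simply add and each stays a separate island — area = 292.50 mm². So its area = 292.50 mm². Layer 8 (z = 1.2): the r=9.5 cylinder contributes a regular 12-gon of circumradius 9.5 (area = (12/2)·9.500²·sin(360°/12) = 270.75 mm²); the sphere at (-4, 16) does not reach this height (|z−center|=12.800 > r=7.5); the cube at (13, -1.5) does not reach this height (z outside [1.5, 7]); Combining (union): only the r=9.5 cylinder is present, so the union is just that shape — area = 270.75 mm². So its area = 270.75 mm². Layer 140 is larger (292.50 vs 270.75 mm²).

layer 140 (z = 21 mm)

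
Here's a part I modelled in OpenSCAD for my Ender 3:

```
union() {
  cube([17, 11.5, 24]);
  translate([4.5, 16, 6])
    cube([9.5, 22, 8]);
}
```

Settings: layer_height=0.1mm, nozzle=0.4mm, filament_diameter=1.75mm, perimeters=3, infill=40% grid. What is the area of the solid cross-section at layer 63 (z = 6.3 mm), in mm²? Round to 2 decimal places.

At z = 6.3 mm: the 17×11.5 cube contributes its full rectangle (area 195.50 mm²); the 9.5×22 cube at (4.5, 16) contributes its full rectangle (area 209.00 mm²); Merging all regions: the 2 present regions are separate (no shared area or edge), so areas and boundary lengths simply add and each stays a separate island — area = 404.50 mm². Overall, the cross-section has 2 separate islands. Net area = 404.50 mm².

404.50 mm²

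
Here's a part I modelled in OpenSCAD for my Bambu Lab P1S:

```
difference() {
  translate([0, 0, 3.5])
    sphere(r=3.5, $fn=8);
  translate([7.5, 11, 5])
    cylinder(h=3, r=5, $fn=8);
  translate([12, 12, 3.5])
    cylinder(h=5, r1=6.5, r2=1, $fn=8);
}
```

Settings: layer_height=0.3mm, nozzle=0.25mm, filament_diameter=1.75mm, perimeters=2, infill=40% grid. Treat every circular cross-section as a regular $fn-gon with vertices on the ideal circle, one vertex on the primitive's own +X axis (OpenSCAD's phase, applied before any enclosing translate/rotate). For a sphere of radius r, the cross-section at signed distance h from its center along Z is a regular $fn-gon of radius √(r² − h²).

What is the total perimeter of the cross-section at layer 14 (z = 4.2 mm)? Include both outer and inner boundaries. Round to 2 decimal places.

At z = 4.2 mm: the r=3.5 sphere contributes a regular 8-gon of circumradius √(3.5²−0.7²) = 3.429 (perimeter = 2·8·3.429·sin(180°/8) = 21.00 mm); the cylinder at (7.5, 11) does not reach this height (z outside [5, 8]); the cone at (12, 12) contributes a regular 8-gon of circumradius 5.730 (interpolated between r1=6.5 and r2=1 at t=0.140) (perimeter = 2·8·5.730·sin(180°/8) = 35.08 mm); Subtracting the remaining from the first: starting from the r=3.5 sphere, the cone at (12, 12) misses the remaining region (no effect) — boundary = 21.00 mm. Overall, the cross-section is a single solid region. Total boundary length (outer) = 21.00 mm.

21.00 mm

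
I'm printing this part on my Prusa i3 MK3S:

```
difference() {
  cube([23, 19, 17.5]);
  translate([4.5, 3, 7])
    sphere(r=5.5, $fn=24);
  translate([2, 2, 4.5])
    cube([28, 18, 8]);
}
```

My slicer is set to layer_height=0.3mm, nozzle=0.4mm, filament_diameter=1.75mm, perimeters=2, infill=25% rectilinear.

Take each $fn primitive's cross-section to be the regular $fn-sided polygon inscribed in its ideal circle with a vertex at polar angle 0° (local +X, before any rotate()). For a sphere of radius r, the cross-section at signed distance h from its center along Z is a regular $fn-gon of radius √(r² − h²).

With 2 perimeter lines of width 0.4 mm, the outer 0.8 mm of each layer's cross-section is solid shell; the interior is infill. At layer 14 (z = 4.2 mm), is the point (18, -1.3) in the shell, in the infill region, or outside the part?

outside

At z = 4.2 mm: the cube is present — its section is the full 23×19 rectangle; the r=5.5 sphere at (4.5, 3) contributes a regular 24-gon of circumradius √(5.5²−2.8²) = 4.734; the cube at (2, 2) does not reach this height (z outside [4.5, 12.5]); Subtracting the remaining from the first: starting from the 23×19 cube, the r=5.5 sphere at (4.5, 3) partially overlaps it — only the 60.60 mm² overlap (of its 69.60 mm²) is removed, clipping the outline — 2 connected regions. Overall, the cross-section has 2 separate islands. The nearest boundary edge runs (23.00, 0.00)→(8.11, 0.00); distance from the point to it = 1.30 mm. The point is not inside any of the regions above, so it lies outside the cross-section (1.30 mm from the nearest boundary).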